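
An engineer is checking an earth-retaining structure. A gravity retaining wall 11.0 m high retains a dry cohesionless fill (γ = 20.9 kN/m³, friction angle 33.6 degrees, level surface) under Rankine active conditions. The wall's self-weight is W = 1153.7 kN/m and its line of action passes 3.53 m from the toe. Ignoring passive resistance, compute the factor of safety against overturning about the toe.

3.06

K_a = tan²(45° − 33.6°/2) = 0.2875.
P_a = ½K_aγH² = 0.5×0.2875×20.9×11.0² = 363.5 kN/m, acting at H/3 = 3.667 m above the base.
Overturning moment M_o = P_a × H/3 = 363.5 × 3.667 = 1333.
Resisting moment M_r = W × 3.53 = 1153.7 × 3.53 = 4073.
FS_overturning = M_r/M_o = 4073/1333 = 3.055.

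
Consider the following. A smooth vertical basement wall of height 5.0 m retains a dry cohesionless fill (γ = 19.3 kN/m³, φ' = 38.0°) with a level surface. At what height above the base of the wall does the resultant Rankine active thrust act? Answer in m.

1.67 m

K_a = 0.2379.
The pressure distribution is triangular, so the resultant acts at H/3 above the base = 5.0/3 = 1.667 m.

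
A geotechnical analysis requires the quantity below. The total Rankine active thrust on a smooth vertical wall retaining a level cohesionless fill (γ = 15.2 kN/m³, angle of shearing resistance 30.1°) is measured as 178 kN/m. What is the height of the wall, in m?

8.40 m

K_a = 0.3320. P_a = ½ K_a γ H² ⇒ H = √(2P_a/(K_a γ)).
H = √(2×178/(0.3320×15.2)) = 8.399 m.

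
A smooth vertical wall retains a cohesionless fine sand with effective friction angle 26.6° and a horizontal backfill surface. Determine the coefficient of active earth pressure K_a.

0.381

K_a = tan²(45° − φ/2) = tan²(31.70°) = 0.3814.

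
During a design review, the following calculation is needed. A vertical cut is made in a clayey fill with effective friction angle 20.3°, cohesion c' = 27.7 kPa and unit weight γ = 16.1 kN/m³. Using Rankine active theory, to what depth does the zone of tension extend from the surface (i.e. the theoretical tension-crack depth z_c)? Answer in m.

4.94 m

K_a = tan²(45° − 20.3°/2) = 0.4849; √K_a = 0.6963.
The active pressure is zero where K_a γ z = 2c√K_a, so z_c = 2c/(γ√K_a) = 2×27.7/(16.1×0.6963) = 4.942 m.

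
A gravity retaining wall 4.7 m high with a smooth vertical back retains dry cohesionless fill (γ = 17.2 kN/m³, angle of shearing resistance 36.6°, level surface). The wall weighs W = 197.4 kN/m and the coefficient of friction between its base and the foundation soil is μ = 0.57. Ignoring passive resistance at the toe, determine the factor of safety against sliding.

K_a = tan²(45° − 36.6°/2) = 0.2530.
P_a = ½K_aγH² = 0.5×0.2530×17.2×4.7² = 48.06 kN/m, acting at H/3 = 1.567 m above the base.
FS_sliding = μW / P_a = 0.57×197.4 / 48.06 = 2.341.

2.34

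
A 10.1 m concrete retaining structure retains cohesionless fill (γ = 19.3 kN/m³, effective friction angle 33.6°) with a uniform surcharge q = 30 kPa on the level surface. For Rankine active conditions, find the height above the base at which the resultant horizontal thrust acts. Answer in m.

K_a = 0.2875.
Triangular part P₁ = ½K_aγH² = 283.0 at H/3 = 3.367 m; rectangular part P₂ = K_a q H = 87.11 at H/2 = 5.050 m.
ȳ = (P₁·3.367 + P₂·5.050)/(P₁+P₂) = 3.763 m.

3.76 m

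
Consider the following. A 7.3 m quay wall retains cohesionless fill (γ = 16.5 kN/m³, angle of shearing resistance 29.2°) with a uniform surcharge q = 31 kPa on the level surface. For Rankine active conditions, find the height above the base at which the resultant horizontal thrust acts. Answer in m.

2.85 m

K_a = 0.3442.
Triangular part P₁ = ½K_aγH² = 151.3 at H/3 = 2.433 m; rectangular part P₂ = K_a q H = 77.90 at H/2 = 3.650 m.
ȳ = (P₁·2.433 + P₂·3.650)/(P₁+P₂) = 2.847 m.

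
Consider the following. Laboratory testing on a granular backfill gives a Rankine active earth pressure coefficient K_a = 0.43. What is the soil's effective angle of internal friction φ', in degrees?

23.5°

K_a = tan²(45° − φ/2) ⇒ 45° − φ/2 = arctan(√0.43) = 33.25°.
φ = 2(45° − 33.25°) = 23.49°.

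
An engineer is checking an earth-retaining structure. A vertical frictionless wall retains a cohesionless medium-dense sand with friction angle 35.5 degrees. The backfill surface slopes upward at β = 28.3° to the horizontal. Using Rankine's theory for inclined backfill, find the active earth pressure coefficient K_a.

0.395

K_a = cos β · (cos β − √(cos²β − cos²φ)) / (cos β + √(cos²β − cos²φ)).
cos β = 0.8805, cos φ = 0.8141, √(cos²β − cos²φ) = 0.3353.
K_a = 0.8805 × (0.8805 − 0.3353)/(0.8805 + 0.3353) = 0.3948.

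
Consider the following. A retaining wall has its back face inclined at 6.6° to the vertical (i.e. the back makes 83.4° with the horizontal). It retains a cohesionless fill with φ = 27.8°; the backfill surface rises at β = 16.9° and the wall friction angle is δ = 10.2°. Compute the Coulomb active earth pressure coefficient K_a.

K_a = sin²(α+φ) / [sin²α · sin(α−δ) · (1 + √{sin(φ+δ)sin(φ−β) / (sin(α−δ)sin(α+β))})²].
With α = 83.4°, φ = 27.8°, δ = 10.2°, β = 16.9°: K_a = 0.5037.

0.504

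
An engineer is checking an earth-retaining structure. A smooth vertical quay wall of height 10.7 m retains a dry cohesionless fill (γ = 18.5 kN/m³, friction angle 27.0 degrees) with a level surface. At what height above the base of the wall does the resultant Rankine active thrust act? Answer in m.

3.57 m

K_a = 0.3755.
The pressure distribution is triangular, so the resultant acts at H/3 above the base = 10.7/3 = 3.567 m.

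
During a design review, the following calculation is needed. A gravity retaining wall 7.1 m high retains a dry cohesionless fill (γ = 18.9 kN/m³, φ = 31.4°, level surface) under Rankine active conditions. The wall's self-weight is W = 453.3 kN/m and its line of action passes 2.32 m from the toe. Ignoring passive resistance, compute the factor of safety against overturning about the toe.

K_a = tan²(45° − 31.4°/2) = 0.3149.
P_a = ½K_aγH² = 0.5×0.3149×18.9×7.1² = 150.0 kN/m, acting at H/3 = 2.367 m above the base.
Overturning moment M_o = P_a × H/3 = 150.0 × 2.367 = 355.0.
Resisting moment M_r = W × 2.32 = 453.3 × 2.32 = 1052.
FS_overturning = M_r/M_o = 1052/355.0 = 2.962.

2.96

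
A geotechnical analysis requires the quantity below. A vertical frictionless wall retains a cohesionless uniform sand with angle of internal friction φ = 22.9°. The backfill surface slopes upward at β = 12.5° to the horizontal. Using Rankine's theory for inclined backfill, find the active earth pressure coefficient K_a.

0.490

K_a = cos β · (cos β − √(cos²β − cos²φ)) / (cos β + √(cos²β − cos²φ)).
cos β = 0.9763, cos φ = 0.9212, √(cos²β − cos²φ) = 0.3234.
K_a = 0.9763 × (0.9763 − 0.3234)/(0.9763 + 0.3234) = 0.4905.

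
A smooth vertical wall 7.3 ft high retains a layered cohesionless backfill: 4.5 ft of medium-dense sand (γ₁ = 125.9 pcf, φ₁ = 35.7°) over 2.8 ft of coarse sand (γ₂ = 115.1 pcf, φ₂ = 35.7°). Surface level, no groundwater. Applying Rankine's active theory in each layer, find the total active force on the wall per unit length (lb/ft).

871 lb/ft

K_a1 = tan²(45°−35.7°/2) = 0.2630; K_a2 = tan²(45°−35.7°/2) = 0.2630.
Layer 1: σ at base = K_a1 γ₁ h₁ = 149.0 psf; P₁ = ½×149.0×4.5 = 335.2.
Layer 2: σ_v at top = γ₁h₁ = 566.6; σ_h top = K_a2×566.6 = 149.0; σ_h base = K_a2×(566.6+115.1×2.8) = 233.8.
P₂ = ½(149.0+233.8)×2.8 = 535.9. Total P_a = 335.2+535.9 = 871.1 lb/ft.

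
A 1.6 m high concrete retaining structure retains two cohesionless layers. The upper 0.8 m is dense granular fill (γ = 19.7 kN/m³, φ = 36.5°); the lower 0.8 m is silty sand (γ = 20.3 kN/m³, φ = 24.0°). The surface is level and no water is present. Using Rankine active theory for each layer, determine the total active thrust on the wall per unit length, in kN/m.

K_a1 = tan²(45°−36.5°/2) = 0.2541; K_a2 = tan²(45°−24.0°/2) = 0.4217.
Layer 1: σ at base = K_a1 γ₁ h₁ = 4.004 kPa; P₁ = ½×4.004×0.8 = 1.602.
Layer 2: σ_v at top = γ₁h₁ = 15.76; σ_h top = K_a2×15.76 = 6.646; σ_h base = K_a2×(15.76+20.3×0.8) = 13.50.
P₂ = ½(6.646+13.50)×0.8 = 8.057. Total P_a = 1.602+8.057 = 9.658 kN/m.

9.66 kN/m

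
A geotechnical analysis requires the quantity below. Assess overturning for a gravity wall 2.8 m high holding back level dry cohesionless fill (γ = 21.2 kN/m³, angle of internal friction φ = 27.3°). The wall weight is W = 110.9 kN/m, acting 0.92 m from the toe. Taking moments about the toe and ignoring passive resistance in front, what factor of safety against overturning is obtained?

K_a = tan²(45° − 27.3°/2) = 0.3711.
P_a = ½K_aγH² = 0.5×0.3711×21.2×2.8² = 30.84 kN/m, acting at H/3 = 0.9333 m above the base.
Overturning moment M_o = P_a × H/3 = 30.84 × 0.9333 = 28.79.
Resisting moment M_r = W × 0.92 = 110.9 × 0.92 = 102.0.
FS_overturning = M_r/M_o = 102.0/28.79 = 3.544.

3.54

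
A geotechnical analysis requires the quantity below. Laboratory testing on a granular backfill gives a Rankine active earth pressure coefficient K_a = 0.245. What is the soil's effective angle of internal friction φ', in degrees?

37.3°

K_a = tan²(45° − φ/2) ⇒ 45° − φ/2 = arctan(√0.245) = 26.33°.
φ = 2(45° − 26.33°) = 37.33°.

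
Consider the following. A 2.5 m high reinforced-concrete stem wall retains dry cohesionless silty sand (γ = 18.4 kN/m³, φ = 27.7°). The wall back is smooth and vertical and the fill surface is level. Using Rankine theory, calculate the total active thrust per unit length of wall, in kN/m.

K_a = tan²(45° − φ/2) = 0.3653.
P_a = ½ K_a γ H² = 0.5 × 0.3653 × 18.4 × 2.5² = 21.01 kN/m.

21.0 kN/m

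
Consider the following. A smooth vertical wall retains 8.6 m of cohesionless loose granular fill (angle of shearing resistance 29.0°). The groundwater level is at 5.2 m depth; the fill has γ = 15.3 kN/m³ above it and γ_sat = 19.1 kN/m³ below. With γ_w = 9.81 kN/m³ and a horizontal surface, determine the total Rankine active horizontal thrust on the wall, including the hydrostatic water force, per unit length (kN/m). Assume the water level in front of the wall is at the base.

241 kN/m

K_a = tan²(45° − φ/2) = 0.3470.
γ' = 19.1 − 9.81 = 9.290 kN/m³. Depth below WT = 3.4 m.
σ'_h at WT = K_a γ d_w = 27.61 kPa; at base = 27.61 + K_a γ' × 3.4 = 38.56 kPa.
P₁ (0–5.2 m) = ½×27.61×5.2 = 71.77. P₂ (5.2–8.6 m) = ½(27.61+38.56)×3.4 = 112.5.
P_w = ½ γ_w h₂² = 0.5×9.81×3.4² = 56.70. Total = 71.77+112.5+56.70 = 241.0 kN/m.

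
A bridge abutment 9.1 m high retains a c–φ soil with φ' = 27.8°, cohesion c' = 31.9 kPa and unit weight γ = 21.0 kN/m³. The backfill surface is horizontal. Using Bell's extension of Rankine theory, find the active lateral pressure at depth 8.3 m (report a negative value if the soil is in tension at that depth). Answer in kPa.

24.9 kPa

K_a = (1 − sin φ)/(1 + sin φ) = 0.3639.
σ_a = K_a γ z − 2c√K_a = 0.3639×21.0×8.3 − 2×31.9×0.6032 = 24.94 kPa.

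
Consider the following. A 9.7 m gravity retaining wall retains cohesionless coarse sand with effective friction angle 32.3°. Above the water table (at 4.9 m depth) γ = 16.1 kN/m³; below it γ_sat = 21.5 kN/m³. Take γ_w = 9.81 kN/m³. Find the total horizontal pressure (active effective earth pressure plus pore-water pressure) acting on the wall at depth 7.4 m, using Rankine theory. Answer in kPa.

K_a = (1 − sin φ)/(1 + sin φ) = 0.3035.
γ' = 21.5 − 9.81 = 11.69 kN/m³.
Effective vertical stress at 7.4 m: σ'_v = 16.1×4.9 + 11.69×2.50 = 108.1 kPa.
σ'_h = K_a σ'_v = 0.3035 × 108.1 = 32.81 kPa; u = γ_w × 2.50 = 24.53 kPa.
Total σ_h = 32.81 + 24.53 = 57.34 kPa.

57.3 kPa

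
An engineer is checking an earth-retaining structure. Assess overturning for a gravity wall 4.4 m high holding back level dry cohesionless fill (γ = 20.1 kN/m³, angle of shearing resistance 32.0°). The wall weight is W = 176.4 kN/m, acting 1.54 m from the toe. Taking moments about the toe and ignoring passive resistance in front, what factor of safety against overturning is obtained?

3.10

K_a = tan²(45° − 32.0°/2) = 0.3073.
P_a = ½K_aγH² = 0.5×0.3073×20.1×4.4² = 59.78 kN/m, acting at H/3 = 1.467 m above the base.
Overturning moment M_o = P_a × H/3 = 59.78 × 1.467 = 87.68.
Resisting moment M_r = W × 1.54 = 176.4 × 1.54 = 271.7.
FS_overturning = M_r/M_o = 271.7/87.68 = 3.098.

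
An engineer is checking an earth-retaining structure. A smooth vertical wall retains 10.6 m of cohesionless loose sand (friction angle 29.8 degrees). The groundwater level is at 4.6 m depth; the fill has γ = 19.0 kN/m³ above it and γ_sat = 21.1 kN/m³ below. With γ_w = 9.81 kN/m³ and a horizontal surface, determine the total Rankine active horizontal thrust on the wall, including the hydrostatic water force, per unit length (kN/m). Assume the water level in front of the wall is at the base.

489 kN/m

K_a = tan²(45° − φ/2) = 0.3360.
γ' = 21.1 − 9.81 = 11.29 kN/m³. Depth below WT = 6.0 m.
σ'_h at WT = K_a γ d_w = 29.37 kPa; at base = 29.37 + K_a γ' × 6.0 = 52.13 kPa.
P₁ (0–4.6 m) = ½×29.37×4.6 = 67.55. P₂ (4.6–10.6 m) = ½(29.37+52.13)×6.0 = 244.5.
P_w = ½ γ_w h₂² = 0.5×9.81×6.0² = 176.6. Total = 67.55+244.5+176.6 = 488.6 kN/m.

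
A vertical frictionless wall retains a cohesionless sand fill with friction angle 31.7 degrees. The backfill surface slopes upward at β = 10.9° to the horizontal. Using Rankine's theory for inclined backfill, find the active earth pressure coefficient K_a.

0.328

K_a = cos β · (cos β − √(cos²β − cos²φ)) / (cos β + √(cos²β − cos²φ)).
cos β = 0.9820, cos φ = 0.8508, √(cos²β − cos²φ) = 0.4903.
K_a = 0.9820 × (0.9820 − 0.4903)/(0.9820 + 0.4903) = 0.3280.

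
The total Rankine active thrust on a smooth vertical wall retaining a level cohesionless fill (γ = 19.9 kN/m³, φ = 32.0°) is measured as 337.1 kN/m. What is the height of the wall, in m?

K_a = 0.3073. P_a = ½ K_a γ H² ⇒ H = √(2P_a/(K_a γ)).
H = √(2×337.1/(0.3073×19.9)) = 10.50 m.

10.5 m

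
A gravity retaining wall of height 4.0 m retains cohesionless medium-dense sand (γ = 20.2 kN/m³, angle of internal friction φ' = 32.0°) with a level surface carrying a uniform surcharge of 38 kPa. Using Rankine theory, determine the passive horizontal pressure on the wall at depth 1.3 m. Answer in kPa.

K_p = (1 + sin φ)/(1 − sin φ) = 3.255.
σ_v = γz + q = 20.2 × 1.3 + 38 = 64.26 kPa.
σ_h = K_p σ_v = 3.255 × 64.26 = 209.1 kPa.

209 kPa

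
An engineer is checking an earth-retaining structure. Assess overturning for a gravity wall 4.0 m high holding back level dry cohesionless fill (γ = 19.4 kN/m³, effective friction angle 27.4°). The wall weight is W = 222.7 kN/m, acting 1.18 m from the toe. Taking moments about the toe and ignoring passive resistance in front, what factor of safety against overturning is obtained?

3.44

K_a = tan²(45° − 27.4°/2) = 0.3697.
P_a = ½K_aγH² = 0.5×0.3697×19.4×4.0² = 57.37 kN/m, acting at H/3 = 1.333 m above the base.
Overturning moment M_o = P_a × H/3 = 57.37 × 1.333 = 76.50.
Resisting moment M_r = W × 1.18 = 222.7 × 1.18 = 262.8.
FS_overturning = M_r/M_o = 262.8/76.50 = 3.435.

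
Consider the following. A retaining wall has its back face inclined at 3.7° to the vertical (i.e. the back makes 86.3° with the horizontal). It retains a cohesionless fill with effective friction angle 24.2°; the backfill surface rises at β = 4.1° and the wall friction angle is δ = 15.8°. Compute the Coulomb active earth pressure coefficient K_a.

K_a = sin²(α+φ) / [sin²α · sin(α−δ) · (1 + √{sin(φ+δ)sin(φ−β) / (sin(α−δ)sin(α+β))})²].
With α = 86.3°, φ = 24.2°, δ = 15.8°, β = 4.1°: K_a = 0.4243.

0.424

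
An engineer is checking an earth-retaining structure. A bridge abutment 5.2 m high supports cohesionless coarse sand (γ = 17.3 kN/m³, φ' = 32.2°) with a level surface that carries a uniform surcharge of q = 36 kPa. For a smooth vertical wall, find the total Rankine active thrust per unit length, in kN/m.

K_a = tan²(45° − φ/2) = 0.3047.
Soil triangle: ½ K_a γ H² = 0.5×0.3047×17.3×5.2² = 71.28 kN/m.
Surcharge rectangle: K_a q H = 0.3047×36×5.2 = 57.05 kN/m.
Total = 71.28 + 57.05 = 128.3 kN/m.

128 kN/m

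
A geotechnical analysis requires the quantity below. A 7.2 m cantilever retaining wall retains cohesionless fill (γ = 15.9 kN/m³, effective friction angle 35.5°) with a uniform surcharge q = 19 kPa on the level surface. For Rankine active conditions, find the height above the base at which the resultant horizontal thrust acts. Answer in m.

K_a = 0.2653.
Triangular part P₁ = ½K_aγH² = 109.3 at H/3 = 2.400 m; rectangular part P₂ = K_a q H = 36.29 at H/2 = 3.600 m.
ȳ = (P₁·2.400 + P₂·3.600)/(P₁+P₂) = 2.699 m.

2.70 m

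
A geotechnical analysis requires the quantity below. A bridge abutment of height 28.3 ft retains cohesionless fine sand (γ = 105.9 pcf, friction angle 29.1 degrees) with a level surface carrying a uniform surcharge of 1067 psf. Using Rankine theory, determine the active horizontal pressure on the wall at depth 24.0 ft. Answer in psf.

1250 psf

K_a = (1 − sin φ)/(1 + sin φ) = 0.3456.
σ_v = γz + q = 105.9 × 24.0 + 1067 = 3609 psf.
σ_h = K_a σ_v = 0.3456 × 3609 = 1247 psf.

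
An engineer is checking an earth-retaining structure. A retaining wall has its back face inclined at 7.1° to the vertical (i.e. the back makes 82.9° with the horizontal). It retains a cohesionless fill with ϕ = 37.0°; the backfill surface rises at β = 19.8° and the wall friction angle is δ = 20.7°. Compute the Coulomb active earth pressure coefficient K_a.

K_a = sin²(α+φ) / [sin²α · sin(α−δ) · (1 + √{sin(φ+δ)sin(φ−β) / (sin(α−δ)sin(α+β))})²].
With α = 82.9°, φ = 37.0°, δ = 20.7°, β = 19.8°: K_a = 0.3646.

0.365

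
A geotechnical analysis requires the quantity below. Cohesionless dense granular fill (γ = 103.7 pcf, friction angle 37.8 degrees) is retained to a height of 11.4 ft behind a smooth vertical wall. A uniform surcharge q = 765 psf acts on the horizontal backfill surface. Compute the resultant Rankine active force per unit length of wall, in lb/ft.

3710 lb/ft

K_a = tan²(45° − φ/2) = 0.2400.
Soil triangle: ½ K_a γ H² = 0.5×0.2400×103.7×11.4² = 1617 lb/ft.
Surcharge rectangle: K_a q H = 0.2400×765×11.4 = 2093 lb/ft.
Total = 1617 + 2093 = 3710 lb/ft.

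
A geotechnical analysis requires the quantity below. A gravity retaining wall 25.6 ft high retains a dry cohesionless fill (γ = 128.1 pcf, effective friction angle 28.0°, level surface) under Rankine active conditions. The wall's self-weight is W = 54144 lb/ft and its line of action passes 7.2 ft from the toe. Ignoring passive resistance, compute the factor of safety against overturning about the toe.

K_a = tan²(45° − 28.0°/2) = 0.3610.
P_a = ½K_aγH² = 0.5×0.3610×128.1×25.6² = 15150 lb/ft, acting at H/3 = 8.533 ft above the base.
Overturning moment M_o = P_a × H/3 = 15150 × 8.533 = 129300.
Resisting moment M_r = W × 7.2 = 54144 × 7.2 = 389800.
FS_overturning = M_r/M_o = 389800/129300 = 3.015.

3.01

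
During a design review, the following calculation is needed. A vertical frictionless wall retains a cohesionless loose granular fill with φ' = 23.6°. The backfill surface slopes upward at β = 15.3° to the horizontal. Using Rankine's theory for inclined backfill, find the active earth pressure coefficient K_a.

K_a = cos β · (cos β − √(cos²β − cos²φ)) / (cos β + √(cos²β − cos²φ)).
cos β = 0.9646, cos φ = 0.9164, √(cos²β − cos²φ) = 0.3011.
K_a = 0.9646 × (0.9646 − 0.3011)/(0.9646 + 0.3011) = 0.5056.

0.506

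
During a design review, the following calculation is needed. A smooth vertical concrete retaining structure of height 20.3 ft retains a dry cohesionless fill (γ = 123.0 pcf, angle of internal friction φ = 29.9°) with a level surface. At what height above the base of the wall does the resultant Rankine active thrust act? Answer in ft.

6.77 ft

K_a = 0.3347.
The pressure distribution is triangular, so the resultant acts at H/3 above the base = 20.3/3 = 6.767 ft.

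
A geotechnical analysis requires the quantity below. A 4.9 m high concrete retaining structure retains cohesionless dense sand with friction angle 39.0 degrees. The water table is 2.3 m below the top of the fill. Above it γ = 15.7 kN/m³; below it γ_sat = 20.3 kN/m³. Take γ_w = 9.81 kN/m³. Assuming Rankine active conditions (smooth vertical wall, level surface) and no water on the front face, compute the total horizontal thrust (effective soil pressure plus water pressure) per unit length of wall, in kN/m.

K_a = tan²(45° − φ/2) = 0.2275.
γ' = 20.3 − 9.81 = 10.49 kN/m³. Depth below WT = 2.6 m.
σ'_h at WT = K_a γ d_w = 8.215 kPa; at base = 8.215 + K_a γ' × 2.6 = 14.42 kPa.
P₁ (0–2.3 m) = ½×8.215×2.3 = 9.448. P₂ (2.3–4.9 m) = ½(8.215+14.42)×2.6 = 29.43.
P_w = ½ γ_w h₂² = 0.5×9.81×2.6² = 33.16. Total = 9.448+29.43+33.16 = 72.03 kN/m.

72.0 kN/m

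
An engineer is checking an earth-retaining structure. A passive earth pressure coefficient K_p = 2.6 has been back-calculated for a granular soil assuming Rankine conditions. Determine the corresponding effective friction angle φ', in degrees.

26.4°

K_p = (1+sin φ)/(1−sin φ) ⇒ sin φ = (K_p − 1)/(K_p + 1) = 0.4444.
φ = arcsin(0.4444) = 26.39°.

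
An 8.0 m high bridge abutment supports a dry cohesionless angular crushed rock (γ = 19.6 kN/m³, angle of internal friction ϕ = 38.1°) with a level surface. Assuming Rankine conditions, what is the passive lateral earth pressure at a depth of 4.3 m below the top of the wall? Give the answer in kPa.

K_p = (1 + sin φ)/(1 − sin φ) = 4.222.
σ_h = K_p γ z = 4.222 × 19.6 × 4.3 = 355.9 kPa.

356 kPa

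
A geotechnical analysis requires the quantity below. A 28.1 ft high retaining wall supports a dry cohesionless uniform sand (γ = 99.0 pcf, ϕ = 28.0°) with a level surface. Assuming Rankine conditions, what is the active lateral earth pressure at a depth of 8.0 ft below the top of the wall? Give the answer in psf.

K_a = (1 − sin φ)/(1 + sin φ) = 0.3610.
σ_h = K_a γ z = 0.3610 × 99.0 × 8.0 = 285.9 psf.

286 psf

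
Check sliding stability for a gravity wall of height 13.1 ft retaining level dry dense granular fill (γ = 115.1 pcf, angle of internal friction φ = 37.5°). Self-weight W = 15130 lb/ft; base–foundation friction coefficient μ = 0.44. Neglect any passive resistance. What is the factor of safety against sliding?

K_a = tan²(45° − 37.5°/2) = 0.2432.
P_a = ½K_aγH² = 0.5×0.2432×115.1×13.1² = 2402 lb/ft, acting at H/3 = 4.367 ft above the base.
FS_sliding = μW / P_a = 0.44×15130 / 2402 = 2.772.

2.77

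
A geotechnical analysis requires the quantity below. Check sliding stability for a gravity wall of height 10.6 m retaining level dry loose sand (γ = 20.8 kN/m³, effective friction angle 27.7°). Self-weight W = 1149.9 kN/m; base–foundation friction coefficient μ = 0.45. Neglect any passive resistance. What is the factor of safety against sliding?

1.21

K_a = tan²(45° − 27.7°/2) = 0.3653.
P_a = ½K_aγH² = 0.5×0.3653×20.8×10.6² = 426.9 kN/m, acting at H/3 = 3.533 m above the base.
FS_sliding = μW / P_a = 0.45×1149.9 / 426.9 = 1.212.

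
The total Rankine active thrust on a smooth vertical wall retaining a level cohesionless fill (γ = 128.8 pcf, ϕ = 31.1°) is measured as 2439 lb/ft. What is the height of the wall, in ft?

K_a = 0.3188. P_a = ½ K_a γ H² ⇒ H = √(2P_a/(K_a γ)).
H = √(2×2439/(0.3188×128.8)) = 10.90 ft.

10.9 ft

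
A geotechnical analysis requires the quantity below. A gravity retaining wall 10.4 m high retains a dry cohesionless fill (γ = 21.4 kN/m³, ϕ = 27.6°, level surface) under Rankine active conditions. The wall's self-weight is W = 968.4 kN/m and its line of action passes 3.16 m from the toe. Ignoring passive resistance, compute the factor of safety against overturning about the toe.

K_a = tan²(45° − 27.6°/2) = 0.3668.
P_a = ½K_aγH² = 0.5×0.3668×21.4×10.4² = 424.5 kN/m, acting at H/3 = 3.467 m above the base.
Overturning moment M_o = P_a × H/3 = 424.5 × 3.467 = 1472.
Resisting moment M_r = W × 3.16 = 968.4 × 3.16 = 3060.
FS_overturning = M_r/M_o = 3060/1472 = 2.080.

2.08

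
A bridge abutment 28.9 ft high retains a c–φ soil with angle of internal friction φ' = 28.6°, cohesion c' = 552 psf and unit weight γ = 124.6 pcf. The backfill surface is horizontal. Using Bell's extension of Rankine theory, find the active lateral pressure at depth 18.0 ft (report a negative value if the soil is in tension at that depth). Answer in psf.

135 psf

K_a = (1 − sin φ)/(1 + sin φ) = 0.3525.
σ_a = K_a γ z − 2c√K_a = 0.3525×124.6×18.0 − 2×552×0.5938 = 135.2 psf.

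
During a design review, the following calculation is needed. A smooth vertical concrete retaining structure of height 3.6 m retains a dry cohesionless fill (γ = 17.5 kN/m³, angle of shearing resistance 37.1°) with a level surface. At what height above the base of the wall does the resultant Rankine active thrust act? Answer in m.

1.20 m

K_a = 0.2475.
The pressure distribution is triangular, so the resultant acts at H/3 above the base = 3.6/3 = 1.200 m.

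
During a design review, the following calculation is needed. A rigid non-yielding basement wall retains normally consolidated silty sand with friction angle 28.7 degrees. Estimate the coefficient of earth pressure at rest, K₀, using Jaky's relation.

0.520

K₀ = 1 − sin φ' = 1 − sin 28.7° = 0.5198.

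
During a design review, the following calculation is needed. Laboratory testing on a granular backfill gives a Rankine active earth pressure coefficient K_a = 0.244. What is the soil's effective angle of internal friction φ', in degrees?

37.4°

K_a = tan²(45° − φ/2) ⇒ 45° − φ/2 = arctan(√0.244) = 26.29°.
φ = 2(45° − 26.29°) = 37.42°.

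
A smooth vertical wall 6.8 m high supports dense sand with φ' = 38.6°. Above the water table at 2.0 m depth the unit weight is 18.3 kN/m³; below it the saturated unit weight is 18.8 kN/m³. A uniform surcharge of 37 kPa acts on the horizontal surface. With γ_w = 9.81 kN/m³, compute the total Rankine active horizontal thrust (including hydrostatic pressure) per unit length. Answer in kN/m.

244 kN/m

K_a = tan²(45° − φ/2) = 0.2316.
γ' = 18.8 − 9.81 = 8.990 kN/m³. h₂ = H − d_w = 4.8 m.
σ'_h: at surface K_a·q = 8.570; at WT K_a(q+γd_w) = 17.05; at base K_a(q+γd_w+γ'h₂) = 27.04 kPa.
P₁ = ½(8.570+17.05)×2.0 = 25.62; P₂ = ½(17.05+27.04)×4.8 = 105.8; P_w = ½γ_w h₂² = 113.0.
Total = 25.62+105.8+113.0 = 244.4 kN/m.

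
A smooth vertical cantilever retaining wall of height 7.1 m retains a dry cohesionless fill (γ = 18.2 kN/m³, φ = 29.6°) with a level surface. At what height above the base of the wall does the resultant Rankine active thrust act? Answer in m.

K_a = 0.3387.
The pressure distribution is triangular, so the resultant acts at H/3 above the base = 7.1/3 = 2.367 m.

2.37 m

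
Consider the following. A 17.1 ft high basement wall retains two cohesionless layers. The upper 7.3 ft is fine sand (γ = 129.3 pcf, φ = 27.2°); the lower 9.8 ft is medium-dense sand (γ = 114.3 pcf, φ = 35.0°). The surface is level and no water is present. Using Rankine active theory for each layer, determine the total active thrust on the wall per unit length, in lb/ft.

5280 lb/ft

K_a1 = tan²(45°−27.2°/2) = 0.3726; K_a2 = tan²(45°−35.0°/2) = 0.2710.
Layer 1: σ at base = K_a1 γ₁ h₁ = 351.7 psf; P₁ = ½×351.7×7.3 = 1284.
Layer 2: σ_v at top = γ₁h₁ = 943.9; σ_h top = K_a2×943.9 = 255.8; σ_h base = K_a2×(943.9+114.3×9.8) = 559.3.
P₂ = ½(255.8+559.3)×9.8 = 3994. Total P_a = 1284+3994 = 5278 lb/ft.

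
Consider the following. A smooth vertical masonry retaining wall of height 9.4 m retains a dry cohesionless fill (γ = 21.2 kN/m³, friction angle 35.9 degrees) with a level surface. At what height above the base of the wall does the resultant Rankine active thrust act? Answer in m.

3.13 m

K_a = 0.2607.
The pressure distribution is triangular, so the resultant acts at H/3 above the base = 9.4/3 = 3.133 m.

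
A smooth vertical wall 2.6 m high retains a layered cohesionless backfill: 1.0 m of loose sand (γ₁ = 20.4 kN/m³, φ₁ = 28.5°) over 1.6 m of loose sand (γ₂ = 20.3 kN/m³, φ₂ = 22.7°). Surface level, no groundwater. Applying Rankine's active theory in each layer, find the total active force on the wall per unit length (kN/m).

K_a1 = tan²(45°−28.5°/2) = 0.3540; K_a2 = tan²(45°−22.7°/2) = 0.4431.
Layer 1: σ at base = K_a1 γ₁ h₁ = 7.221 kPa; P₁ = ½×7.221×1.0 = 3.610.
Layer 2: σ_v at top = γ₁h₁ = 20.40; σ_h top = K_a2×20.40 = 9.039; σ_h base = K_a2×(20.40+20.3×1.6) = 23.43.
P₂ = ½(9.039+23.43)×1.6 = 25.98. Total P_a = 3.610+25.98 = 29.59 kN/m.

29.6 kN/m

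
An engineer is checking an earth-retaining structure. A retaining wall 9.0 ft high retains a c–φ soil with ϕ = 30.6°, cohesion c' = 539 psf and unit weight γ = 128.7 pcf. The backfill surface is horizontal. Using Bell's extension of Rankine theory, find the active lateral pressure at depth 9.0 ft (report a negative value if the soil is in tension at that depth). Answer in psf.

K_a = (1 − sin φ)/(1 + sin φ) = 0.3253.
σ_a = K_a γ z − 2c√K_a = 0.3253×128.7×9.0 − 2×539×0.5704 = -238.0 psf.

-238 psf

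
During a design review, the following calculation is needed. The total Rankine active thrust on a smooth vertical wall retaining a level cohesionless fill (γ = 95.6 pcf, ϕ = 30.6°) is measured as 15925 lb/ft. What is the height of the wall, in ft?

K_a = 0.3253. P_a = ½ K_a γ H² ⇒ H = √(2P_a/(K_a γ)).
H = √(2×15925/(0.3253×95.6)) = 32.00 ft.

32.0 ft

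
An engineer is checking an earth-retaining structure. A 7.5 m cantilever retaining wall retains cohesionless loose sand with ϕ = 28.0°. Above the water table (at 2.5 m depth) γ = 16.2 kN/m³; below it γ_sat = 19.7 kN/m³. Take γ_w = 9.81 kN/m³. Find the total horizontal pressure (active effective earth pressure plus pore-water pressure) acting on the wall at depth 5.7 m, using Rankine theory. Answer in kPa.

57.4 kPa

K_a = (1 − sin φ)/(1 + sin φ) = 0.3610.
γ' = 19.7 − 9.81 = 9.890 kN/m³.
Effective vertical stress at 5.7 m: σ'_v = 16.2×2.5 + 9.890×3.20 = 72.15 kPa.
σ'_h = K_a σ'_v = 0.3610 × 72.15 = 26.05 kPa; u = γ_w × 3.20 = 31.39 kPa.
Total σ_h = 26.05 + 31.39 = 57.44 kPa.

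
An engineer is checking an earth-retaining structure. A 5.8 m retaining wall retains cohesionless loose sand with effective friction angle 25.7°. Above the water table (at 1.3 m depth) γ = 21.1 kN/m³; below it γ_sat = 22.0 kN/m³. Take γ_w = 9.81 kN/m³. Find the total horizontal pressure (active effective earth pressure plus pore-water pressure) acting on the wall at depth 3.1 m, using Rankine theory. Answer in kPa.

37.2 kPa

K_a = (1 − sin φ)/(1 + sin φ) = 0.3950.
γ' = 22.0 − 9.81 = 12.19 kN/m³.
Effective vertical stress at 3.1 m: σ'_v = 21.1×1.3 + 12.19×1.80 = 49.37 kPa.
σ'_h = K_a σ'_v = 0.3950 × 49.37 = 19.50 kPa; u = γ_w × 1.80 = 17.66 kPa.
Total σ_h = 19.50 + 17.66 = 37.16 kPa.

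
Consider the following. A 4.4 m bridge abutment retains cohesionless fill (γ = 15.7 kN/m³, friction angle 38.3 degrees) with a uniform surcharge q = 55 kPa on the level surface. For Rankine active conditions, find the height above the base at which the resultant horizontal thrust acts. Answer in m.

1.92 m

K_a = 0.2347.
Triangular part P₁ = ½K_aγH² = 35.67 at H/3 = 1.467 m; rectangular part P₂ = K_a q H = 56.81 at H/2 = 2.200 m.
ȳ = (P₁·1.467 + P₂·2.200)/(P₁+P₂) = 1.917 m.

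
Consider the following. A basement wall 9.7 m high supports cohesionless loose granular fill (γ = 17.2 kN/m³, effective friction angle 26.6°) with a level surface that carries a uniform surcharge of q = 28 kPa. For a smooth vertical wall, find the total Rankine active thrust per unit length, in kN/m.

K_a = tan²(45° − φ/2) = 0.3814.
Soil triangle: ½ K_a γ H² = 0.5×0.3814×17.2×9.7² = 308.7 kN/m.
Surcharge rectangle: K_a q H = 0.3814×28×9.7 = 103.6 kN/m.
Total = 308.7 + 103.6 = 412.3 kN/m.

412 kN/m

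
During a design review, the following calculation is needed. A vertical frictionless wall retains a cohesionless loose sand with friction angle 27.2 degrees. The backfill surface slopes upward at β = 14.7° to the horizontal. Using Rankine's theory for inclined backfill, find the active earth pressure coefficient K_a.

K_a = cos β · (cos β − √(cos²β − cos²φ)) / (cos β + √(cos²β − cos²φ)).
cos β = 0.9673, cos φ = 0.8894, √(cos²β − cos²φ) = 0.3802.
K_a = 0.9673 × (0.9673 − 0.3802)/(0.9673 + 0.3802) = 0.4214.

0.421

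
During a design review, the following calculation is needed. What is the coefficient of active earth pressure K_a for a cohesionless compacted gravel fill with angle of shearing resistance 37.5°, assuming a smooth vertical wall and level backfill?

0.243

K_a = tan²(45° − φ/2) = tan²(26.25°) = 0.2432.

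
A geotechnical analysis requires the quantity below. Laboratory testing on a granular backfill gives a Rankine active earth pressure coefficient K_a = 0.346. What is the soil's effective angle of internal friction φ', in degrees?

K_a = tan²(45° − φ/2) ⇒ 45° − φ/2 = arctan(√0.346) = 30.46°.
φ = 2(45° − 30.46°) = 29.07°.

29.1°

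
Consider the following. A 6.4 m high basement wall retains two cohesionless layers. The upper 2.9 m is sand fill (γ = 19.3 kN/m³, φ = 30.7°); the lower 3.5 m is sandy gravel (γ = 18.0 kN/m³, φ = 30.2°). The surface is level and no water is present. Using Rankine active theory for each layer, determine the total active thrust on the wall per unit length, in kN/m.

128 kN/m

K_a1 = tan²(45°−30.7°/2) = 0.3240; K_a2 = tan²(45°−30.2°/2) = 0.3307.
Layer 1: σ at base = K_a1 γ₁ h₁ = 18.14 kPa; P₁ = ½×18.14×2.9 = 26.30.
Layer 2: σ_v at top = γ₁h₁ = 55.97; σ_h top = K_a2×55.97 = 18.51; σ_h base = K_a2×(55.97+18.0×3.5) = 39.34.
P₂ = ½(18.51+39.34)×3.5 = 101.2. Total P_a = 26.30+101.2 = 127.5 kN/m.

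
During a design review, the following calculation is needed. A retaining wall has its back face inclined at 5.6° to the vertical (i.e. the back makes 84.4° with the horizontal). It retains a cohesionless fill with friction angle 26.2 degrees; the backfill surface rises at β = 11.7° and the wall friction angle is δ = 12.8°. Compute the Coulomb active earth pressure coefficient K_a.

K_a = sin²(α+φ) / [sin²α · sin(α−δ) · (1 + √{sin(φ+δ)sin(φ−β) / (sin(α−δ)sin(α+β))})²].
With α = 84.4°, φ = 26.2°, δ = 12.8°, β = 11.7°: K_a = 0.4698.

0.470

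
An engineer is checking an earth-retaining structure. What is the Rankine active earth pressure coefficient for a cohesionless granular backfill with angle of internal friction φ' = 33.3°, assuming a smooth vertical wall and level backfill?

K_a = (1 − sin φ)/(1 + sin φ) = (1 − sin 33.3°)/(1 + sin 33.3°) = 0.2911.

0.291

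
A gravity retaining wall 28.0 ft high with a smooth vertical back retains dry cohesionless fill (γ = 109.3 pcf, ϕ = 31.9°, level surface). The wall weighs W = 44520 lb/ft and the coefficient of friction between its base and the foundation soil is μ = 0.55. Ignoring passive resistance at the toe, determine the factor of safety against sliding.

K_a = tan²(45° − 31.9°/2) = 0.3085.
P_a = ½K_aγH² = 0.5×0.3085×109.3×28.0² = 13220 lb/ft, acting at H/3 = 9.333 ft above the base.
FS_sliding = μW / P_a = 0.55×44520 / 13220 = 1.852.

1.85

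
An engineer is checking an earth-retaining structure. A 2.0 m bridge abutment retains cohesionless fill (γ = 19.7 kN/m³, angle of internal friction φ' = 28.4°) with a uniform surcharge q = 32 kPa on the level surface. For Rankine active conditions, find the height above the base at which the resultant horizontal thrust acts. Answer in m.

K_a = 0.3554.
Triangular part P₁ = ½K_aγH² = 14.00 at H/3 = 0.6667 m; rectangular part P₂ = K_a q H = 22.74 at H/2 = 1.000 m.
ȳ = (P₁·0.6667 + P₂·1.000)/(P₁+P₂) = 0.8730 m.

0.873 m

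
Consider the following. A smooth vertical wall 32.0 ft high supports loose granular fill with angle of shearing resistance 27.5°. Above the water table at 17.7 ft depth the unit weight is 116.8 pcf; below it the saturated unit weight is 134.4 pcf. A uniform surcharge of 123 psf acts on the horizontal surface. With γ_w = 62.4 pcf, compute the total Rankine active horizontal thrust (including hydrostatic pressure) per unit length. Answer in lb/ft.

28200 lb/ft

K_a = tan²(45° − φ/2) = 0.3682.
γ' = 134.4 − 62.4 = 72.00 pcf. h₂ = H − d_w = 14.3 ft.
σ'_h: at surface K_a·q = 45.29; at WT K_a(q+γd_w) = 806.5; at base K_a(q+γd_w+γ'h₂) = 1186 psf.
P₁ = ½(45.29+806.5)×17.7 = 7539; P₂ = ½(806.5+1186)×14.3 = 14240; P_w = ½γ_w h₂² = 6380.
Total = 7539+14240+6380 = 28160 lb/ft.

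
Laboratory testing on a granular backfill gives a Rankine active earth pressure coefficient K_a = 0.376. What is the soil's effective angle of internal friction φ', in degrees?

27.0°

K_a = tan²(45° − φ/2) ⇒ 45° − φ/2 = arctan(√0.376) = 31.52°.
φ = 2(45° − 31.52°) = 26.97°.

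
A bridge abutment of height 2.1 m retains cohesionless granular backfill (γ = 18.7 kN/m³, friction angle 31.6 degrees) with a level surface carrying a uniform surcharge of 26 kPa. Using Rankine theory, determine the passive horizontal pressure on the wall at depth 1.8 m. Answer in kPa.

191 kPa

K_p = (1 + sin φ)/(1 − sin φ) = 3.202.
σ_v = γz + q = 18.7 × 1.8 + 26 = 59.66 kPa.
σ_h = K_p σ_v = 3.202 × 59.66 = 191.0 kPa.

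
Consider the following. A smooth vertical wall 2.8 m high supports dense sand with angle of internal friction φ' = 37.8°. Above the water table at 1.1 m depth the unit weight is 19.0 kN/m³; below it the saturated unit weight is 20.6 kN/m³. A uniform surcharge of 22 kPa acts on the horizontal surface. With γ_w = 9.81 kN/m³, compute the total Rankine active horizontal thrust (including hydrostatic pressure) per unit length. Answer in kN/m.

K_a = tan²(45° − φ/2) = 0.2400.
γ' = 20.6 − 9.81 = 10.79 kN/m³. h₂ = H − d_w = 1.7 m.
σ'_h: at surface K_a·q = 5.280; at WT K_a(q+γd_w) = 10.30; at base K_a(q+γd_w+γ'h₂) = 14.70 kPa.
P₁ = ½(5.280+10.30)×1.1 = 8.567; P₂ = ½(10.30+14.70)×1.7 = 21.24; P_w = ½γ_w h₂² = 14.18.
Total = 8.567+21.24+14.18 = 43.99 kN/m.

44.0 kN/m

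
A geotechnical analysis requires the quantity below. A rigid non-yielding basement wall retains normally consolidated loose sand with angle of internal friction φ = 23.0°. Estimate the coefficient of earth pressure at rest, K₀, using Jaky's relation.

K₀ = 1 − sin φ' = 1 − sin 23.0° = 0.6093.

0.609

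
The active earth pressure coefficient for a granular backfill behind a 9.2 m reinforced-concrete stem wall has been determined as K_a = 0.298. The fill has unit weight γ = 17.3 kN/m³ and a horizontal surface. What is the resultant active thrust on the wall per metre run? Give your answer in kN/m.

218 kN/m

P = ½ K_a γ H² = 0.5 × 0.298 × 17.3 × 9.2² = 218.2 kN/m.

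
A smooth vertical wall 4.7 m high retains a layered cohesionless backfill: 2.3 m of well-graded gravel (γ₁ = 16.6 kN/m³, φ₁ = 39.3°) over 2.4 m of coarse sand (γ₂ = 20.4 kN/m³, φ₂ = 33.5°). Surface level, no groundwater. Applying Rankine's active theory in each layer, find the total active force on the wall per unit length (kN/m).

53.3 kN/m

K_a1 = tan²(45°−39.3°/2) = 0.2245; K_a2 = tan²(45°−33.5°/2) = 0.2887.
Layer 1: σ at base = K_a1 γ₁ h₁ = 8.570 kPa; P₁ = ½×8.570×2.3 = 9.855.
Layer 2: σ_v at top = γ₁h₁ = 38.18; σ_h top = K_a2×38.18 = 11.02; σ_h base = K_a2×(38.18+20.4×2.4) = 25.16.
P₂ = ½(11.02+25.16)×2.4 = 43.42. Total P_a = 9.855+43.42 = 53.27 kN/m.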